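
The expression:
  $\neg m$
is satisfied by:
  {m: False}


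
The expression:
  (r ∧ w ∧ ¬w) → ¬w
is always true.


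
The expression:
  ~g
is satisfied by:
  {g: False}


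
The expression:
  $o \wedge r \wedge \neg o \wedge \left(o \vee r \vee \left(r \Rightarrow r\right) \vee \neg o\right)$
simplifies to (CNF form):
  $\text{False}$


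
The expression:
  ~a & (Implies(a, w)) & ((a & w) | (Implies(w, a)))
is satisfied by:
  {w: False, a: False}


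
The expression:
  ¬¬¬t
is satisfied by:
  {t: False}


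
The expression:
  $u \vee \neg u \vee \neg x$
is always true.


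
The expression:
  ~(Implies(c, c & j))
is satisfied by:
  {c: True, j: False}


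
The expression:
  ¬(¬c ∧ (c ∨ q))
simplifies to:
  c ∨ ¬q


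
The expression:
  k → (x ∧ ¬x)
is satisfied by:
  {k: False}


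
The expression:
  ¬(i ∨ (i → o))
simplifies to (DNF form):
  False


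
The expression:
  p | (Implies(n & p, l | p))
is always true.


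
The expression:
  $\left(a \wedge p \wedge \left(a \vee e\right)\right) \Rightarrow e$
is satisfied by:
  {e: True, p: False, a: False}
  {p: False, a: False, e: False}
  {a: True, e: True, p: False}
  {a: True, p: False, e: False}
  {e: True, p: True, a: False}
  {p: True, e: False, a: False}
  {a: True, p: True, e: True}


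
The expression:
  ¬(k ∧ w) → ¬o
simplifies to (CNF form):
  (k ∨ ¬o) ∧ (w ∨ ¬o)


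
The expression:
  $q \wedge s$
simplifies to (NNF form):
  $q \wedge s$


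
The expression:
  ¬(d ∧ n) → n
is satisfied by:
  {n: True}


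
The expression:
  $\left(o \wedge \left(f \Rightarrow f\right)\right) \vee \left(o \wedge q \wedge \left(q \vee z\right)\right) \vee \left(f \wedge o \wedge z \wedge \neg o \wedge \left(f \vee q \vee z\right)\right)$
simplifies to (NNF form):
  $o$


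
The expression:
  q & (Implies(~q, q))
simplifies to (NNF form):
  q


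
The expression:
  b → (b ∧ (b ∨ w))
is always true.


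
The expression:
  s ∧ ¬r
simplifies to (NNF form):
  s ∧ ¬r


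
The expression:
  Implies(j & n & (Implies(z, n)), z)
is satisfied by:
  {z: True, n: False, j: False}
  {z: False, n: False, j: False}
  {j: True, z: True, n: False}
  {j: True, z: False, n: False}
  {n: True, z: True, j: False}
  {n: True, z: False, j: False}
  {n: True, j: True, z: True}


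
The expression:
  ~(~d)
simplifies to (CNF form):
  d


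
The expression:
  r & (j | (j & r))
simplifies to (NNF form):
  j & r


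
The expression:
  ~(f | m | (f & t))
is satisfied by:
  {f: False, m: False}


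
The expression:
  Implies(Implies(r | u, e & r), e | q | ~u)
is always true.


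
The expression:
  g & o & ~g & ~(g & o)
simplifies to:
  False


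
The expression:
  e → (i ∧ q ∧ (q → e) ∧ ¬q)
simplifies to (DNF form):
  ¬e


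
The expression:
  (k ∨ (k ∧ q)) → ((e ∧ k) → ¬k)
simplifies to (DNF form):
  ¬e ∨ ¬k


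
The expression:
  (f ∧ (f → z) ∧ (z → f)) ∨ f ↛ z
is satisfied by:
  {f: True}


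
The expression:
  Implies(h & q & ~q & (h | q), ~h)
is always true.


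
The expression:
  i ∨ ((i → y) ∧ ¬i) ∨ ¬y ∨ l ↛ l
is always true.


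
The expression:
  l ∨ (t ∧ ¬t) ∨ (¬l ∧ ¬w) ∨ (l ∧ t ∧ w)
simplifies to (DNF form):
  l ∨ ¬w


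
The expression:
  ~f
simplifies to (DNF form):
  ~f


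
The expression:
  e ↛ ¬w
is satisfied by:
  {e: True, w: True}


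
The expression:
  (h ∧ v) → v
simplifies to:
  True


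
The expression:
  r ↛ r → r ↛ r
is always true.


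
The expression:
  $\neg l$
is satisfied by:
  {l: False}


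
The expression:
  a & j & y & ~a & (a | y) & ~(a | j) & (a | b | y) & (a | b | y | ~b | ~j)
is never true.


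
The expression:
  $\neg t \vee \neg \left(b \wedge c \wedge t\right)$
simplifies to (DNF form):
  $\neg b \vee \neg c \vee \neg t$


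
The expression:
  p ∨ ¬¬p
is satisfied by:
  {p: True}


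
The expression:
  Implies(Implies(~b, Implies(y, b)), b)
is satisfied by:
  {y: True, b: True}
  {y: True, b: False}
  {b: True, y: False}


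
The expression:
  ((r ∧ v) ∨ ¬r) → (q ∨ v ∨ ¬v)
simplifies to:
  True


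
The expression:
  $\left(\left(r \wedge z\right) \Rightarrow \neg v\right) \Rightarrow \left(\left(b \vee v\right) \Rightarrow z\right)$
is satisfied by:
  {z: True, b: False, v: False}
  {z: True, v: True, b: False}
  {z: True, b: True, v: False}
  {z: True, v: True, b: True}
  {v: False, b: False, z: False}


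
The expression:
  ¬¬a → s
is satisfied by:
  {s: True, a: False}
  {a: False, s: False}
  {a: True, s: True}


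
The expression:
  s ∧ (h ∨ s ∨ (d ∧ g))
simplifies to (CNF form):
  s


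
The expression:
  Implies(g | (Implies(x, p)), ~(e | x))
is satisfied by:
  {e: False, p: False, x: False, g: False}
  {g: True, e: False, p: False, x: False}
  {p: True, g: False, e: False, x: False}
  {g: True, p: True, e: False, x: False}
  {x: True, g: False, e: False, p: False}
  {x: True, e: True, g: False, p: False}


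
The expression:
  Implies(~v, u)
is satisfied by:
  {v: True, u: True}
  {v: True, u: False}
  {u: True, v: False}


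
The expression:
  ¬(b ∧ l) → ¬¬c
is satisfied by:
  {b: True, c: True, l: True}
  {b: True, c: True, l: False}
  {c: True, l: True, b: False}
  {c: True, l: False, b: False}
  {b: True, l: True, c: False}


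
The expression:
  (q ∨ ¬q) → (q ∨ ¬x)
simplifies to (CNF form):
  q ∨ ¬x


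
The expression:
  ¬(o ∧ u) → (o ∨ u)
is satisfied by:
  {o: True, u: True}
  {o: True, u: False}
  {u: True, o: False}


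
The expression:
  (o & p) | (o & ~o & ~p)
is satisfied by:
  {p: True, o: True}


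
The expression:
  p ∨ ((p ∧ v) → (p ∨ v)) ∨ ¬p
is always true.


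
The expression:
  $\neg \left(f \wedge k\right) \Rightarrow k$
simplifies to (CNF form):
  $k$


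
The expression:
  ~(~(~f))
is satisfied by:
  {f: False}


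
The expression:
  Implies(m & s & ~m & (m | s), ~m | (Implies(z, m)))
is always true.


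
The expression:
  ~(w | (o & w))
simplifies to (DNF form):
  ~w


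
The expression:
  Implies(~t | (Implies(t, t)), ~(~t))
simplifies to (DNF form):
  t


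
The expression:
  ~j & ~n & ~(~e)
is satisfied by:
  {e: True, n: False, j: False}


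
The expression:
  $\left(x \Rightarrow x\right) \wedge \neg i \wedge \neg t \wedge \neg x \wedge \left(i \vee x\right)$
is never true.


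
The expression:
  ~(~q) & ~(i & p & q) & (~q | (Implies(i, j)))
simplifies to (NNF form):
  q & (j | ~i) & (~i | ~p)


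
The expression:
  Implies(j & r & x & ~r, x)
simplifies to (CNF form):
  True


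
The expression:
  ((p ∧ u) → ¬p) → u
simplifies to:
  u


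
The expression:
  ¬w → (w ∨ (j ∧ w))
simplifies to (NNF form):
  w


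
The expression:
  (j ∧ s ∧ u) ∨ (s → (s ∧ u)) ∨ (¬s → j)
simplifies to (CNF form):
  True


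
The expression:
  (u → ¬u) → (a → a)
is always true.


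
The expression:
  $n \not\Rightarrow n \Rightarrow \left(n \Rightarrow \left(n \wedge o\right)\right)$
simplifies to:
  $\text{True}$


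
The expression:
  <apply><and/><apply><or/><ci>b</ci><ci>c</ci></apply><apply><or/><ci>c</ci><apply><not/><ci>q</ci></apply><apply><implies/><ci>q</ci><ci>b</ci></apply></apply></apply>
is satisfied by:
  {b: True, c: True}
  {b: True, c: False}
  {c: True, b: False}


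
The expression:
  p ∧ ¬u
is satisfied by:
  {p: True, u: False}


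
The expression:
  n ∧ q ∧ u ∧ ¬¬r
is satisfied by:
  {r: True, u: True, q: True, n: True}


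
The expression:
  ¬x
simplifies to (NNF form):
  ¬x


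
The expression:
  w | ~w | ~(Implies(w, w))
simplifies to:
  True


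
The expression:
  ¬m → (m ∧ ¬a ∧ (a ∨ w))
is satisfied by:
  {m: True}


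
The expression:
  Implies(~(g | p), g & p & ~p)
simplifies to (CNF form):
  g | p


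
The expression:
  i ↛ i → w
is always true.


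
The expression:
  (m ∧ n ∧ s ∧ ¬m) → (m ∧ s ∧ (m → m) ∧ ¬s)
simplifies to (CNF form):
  True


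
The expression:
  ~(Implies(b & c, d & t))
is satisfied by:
  {c: True, b: True, t: False, d: False}
  {c: True, d: True, b: True, t: False}
  {c: True, t: True, b: True, d: False}


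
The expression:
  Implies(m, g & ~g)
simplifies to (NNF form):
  ~m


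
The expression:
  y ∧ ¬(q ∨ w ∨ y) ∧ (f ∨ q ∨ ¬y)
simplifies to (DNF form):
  False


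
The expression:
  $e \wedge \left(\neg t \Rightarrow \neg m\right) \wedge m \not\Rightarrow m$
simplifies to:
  $\text{False}$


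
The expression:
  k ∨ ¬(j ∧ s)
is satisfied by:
  {k: True, s: False, j: False}
  {s: False, j: False, k: False}
  {j: True, k: True, s: False}
  {j: True, s: False, k: False}
  {k: True, s: True, j: False}
  {s: True, k: False, j: False}
  {j: True, s: True, k: True}


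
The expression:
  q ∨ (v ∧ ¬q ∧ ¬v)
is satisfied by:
  {q: True}


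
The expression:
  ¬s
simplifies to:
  ¬s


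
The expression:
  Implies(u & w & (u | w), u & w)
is always true.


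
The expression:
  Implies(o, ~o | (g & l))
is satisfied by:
  {g: True, l: True, o: False}
  {g: True, l: False, o: False}
  {l: True, g: False, o: False}
  {g: False, l: False, o: False}
  {g: True, o: True, l: True}


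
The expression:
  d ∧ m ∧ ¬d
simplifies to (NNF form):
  False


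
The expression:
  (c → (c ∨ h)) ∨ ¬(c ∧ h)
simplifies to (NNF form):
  True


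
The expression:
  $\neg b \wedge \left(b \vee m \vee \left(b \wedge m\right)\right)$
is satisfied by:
  {m: True, b: False}


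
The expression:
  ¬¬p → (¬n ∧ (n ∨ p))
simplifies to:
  ¬n ∨ ¬p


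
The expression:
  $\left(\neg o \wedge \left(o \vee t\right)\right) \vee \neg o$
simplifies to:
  $\neg o$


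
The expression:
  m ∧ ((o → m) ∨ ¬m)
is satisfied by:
  {m: True}


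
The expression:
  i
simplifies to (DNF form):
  i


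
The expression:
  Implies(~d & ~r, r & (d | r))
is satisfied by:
  {r: True, d: True}
  {r: True, d: False}
  {d: True, r: False}


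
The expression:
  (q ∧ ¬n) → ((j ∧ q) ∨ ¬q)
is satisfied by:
  {n: True, j: True, q: False}
  {n: True, j: False, q: False}
  {j: True, n: False, q: False}
  {n: False, j: False, q: False}
  {n: True, q: True, j: True}
  {n: True, q: True, j: False}
  {q: True, j: True, n: False}


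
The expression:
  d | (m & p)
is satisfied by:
  {d: True, m: True, p: True}
  {d: True, m: True, p: False}
  {d: True, p: True, m: False}
  {d: True, p: False, m: False}
  {m: True, p: True, d: False}


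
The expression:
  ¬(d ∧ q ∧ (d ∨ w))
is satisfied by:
  {q: False, d: False}
  {d: True, q: False}
  {q: True, d: False}


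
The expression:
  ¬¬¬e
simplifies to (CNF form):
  ¬e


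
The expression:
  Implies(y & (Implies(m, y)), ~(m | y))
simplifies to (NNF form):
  ~y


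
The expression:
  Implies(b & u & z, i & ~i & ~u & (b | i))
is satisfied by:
  {u: False, z: False, b: False}
  {b: True, u: False, z: False}
  {z: True, u: False, b: False}
  {b: True, z: True, u: False}
  {u: True, b: False, z: False}
  {b: True, u: True, z: False}
  {z: True, u: True, b: False}


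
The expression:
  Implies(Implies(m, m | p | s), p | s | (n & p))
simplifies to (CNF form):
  p | s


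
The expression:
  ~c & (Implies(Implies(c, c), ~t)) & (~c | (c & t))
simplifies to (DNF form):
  ~c & ~t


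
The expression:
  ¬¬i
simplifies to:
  i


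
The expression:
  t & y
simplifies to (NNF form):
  t & y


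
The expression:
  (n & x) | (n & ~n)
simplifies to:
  n & x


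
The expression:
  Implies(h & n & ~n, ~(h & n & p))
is always true.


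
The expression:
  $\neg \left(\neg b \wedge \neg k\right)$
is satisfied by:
  {b: True, k: True}
  {b: True, k: False}
  {k: True, b: False}


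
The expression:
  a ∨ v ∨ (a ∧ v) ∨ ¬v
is always true.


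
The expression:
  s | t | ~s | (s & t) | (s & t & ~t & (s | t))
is always true.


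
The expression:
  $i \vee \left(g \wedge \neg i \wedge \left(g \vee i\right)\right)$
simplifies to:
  $g \vee i$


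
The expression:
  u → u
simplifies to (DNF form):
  True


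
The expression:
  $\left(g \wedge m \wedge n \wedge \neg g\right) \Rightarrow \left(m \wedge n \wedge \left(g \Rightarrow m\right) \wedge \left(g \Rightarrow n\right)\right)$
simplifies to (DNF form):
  $\text{True}$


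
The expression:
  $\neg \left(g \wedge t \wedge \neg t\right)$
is always true.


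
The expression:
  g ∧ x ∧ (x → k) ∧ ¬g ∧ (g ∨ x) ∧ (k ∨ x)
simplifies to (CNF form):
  False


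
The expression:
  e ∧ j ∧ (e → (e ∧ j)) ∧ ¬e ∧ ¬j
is never true.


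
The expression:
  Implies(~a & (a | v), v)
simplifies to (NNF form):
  True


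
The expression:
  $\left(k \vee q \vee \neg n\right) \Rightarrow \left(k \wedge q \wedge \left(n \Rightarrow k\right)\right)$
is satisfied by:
  {n: True, k: True, q: True}
  {k: True, q: True, n: False}
  {n: True, q: False, k: False}


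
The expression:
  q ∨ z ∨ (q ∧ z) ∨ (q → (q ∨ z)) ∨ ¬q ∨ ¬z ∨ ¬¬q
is always true.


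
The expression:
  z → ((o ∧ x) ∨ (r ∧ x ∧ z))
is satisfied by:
  {r: True, x: True, o: True, z: False}
  {r: True, x: True, o: False, z: False}
  {x: True, o: True, z: False, r: False}
  {x: True, o: False, z: False, r: False}
  {r: True, o: True, z: False, x: False}
  {r: True, o: False, z: False, x: False}
  {o: True, r: False, z: False, x: False}
  {o: False, r: False, z: False, x: False}
  {r: True, x: True, z: True, o: True}
  {r: True, x: True, z: True, o: False}
  {x: True, z: True, o: True, r: False}


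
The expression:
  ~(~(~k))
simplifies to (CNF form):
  ~k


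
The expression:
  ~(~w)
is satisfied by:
  {w: True}


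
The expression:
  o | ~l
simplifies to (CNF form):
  o | ~l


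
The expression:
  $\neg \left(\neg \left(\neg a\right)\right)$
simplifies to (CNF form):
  $\neg a$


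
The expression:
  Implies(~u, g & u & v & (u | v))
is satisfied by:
  {u: True}


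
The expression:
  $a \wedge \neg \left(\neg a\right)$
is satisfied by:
  {a: True}


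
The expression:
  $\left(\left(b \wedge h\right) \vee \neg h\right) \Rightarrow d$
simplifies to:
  $d \vee \left(h \wedge \neg b\right)$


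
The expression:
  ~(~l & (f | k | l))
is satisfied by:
  {l: True, k: False, f: False}
  {f: True, l: True, k: False}
  {l: True, k: True, f: False}
  {f: True, l: True, k: True}
  {f: False, k: False, l: False}


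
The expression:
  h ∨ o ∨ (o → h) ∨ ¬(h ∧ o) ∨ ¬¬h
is always true.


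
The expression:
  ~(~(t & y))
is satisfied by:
  {t: True, y: True}


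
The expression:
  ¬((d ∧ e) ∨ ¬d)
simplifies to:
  d ∧ ¬e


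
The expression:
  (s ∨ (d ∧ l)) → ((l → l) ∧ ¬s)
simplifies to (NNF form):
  ¬s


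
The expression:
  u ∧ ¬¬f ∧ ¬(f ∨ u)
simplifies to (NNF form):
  False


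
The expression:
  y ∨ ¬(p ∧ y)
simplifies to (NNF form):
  True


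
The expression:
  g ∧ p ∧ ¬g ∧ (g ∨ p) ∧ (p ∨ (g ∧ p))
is never true.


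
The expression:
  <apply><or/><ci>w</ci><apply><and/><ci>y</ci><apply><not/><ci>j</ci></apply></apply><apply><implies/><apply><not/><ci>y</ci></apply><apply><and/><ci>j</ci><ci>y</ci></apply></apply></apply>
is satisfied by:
  {y: True, w: True}
  {y: True, w: False}
  {w: True, y: False}


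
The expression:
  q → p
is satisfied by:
  {p: True, q: False}
  {q: False, p: False}
  {q: True, p: True}


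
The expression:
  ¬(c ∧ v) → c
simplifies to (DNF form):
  c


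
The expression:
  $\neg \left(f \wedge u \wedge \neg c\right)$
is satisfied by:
  {c: True, u: False, f: False}
  {u: False, f: False, c: False}
  {f: True, c: True, u: False}
  {f: True, u: False, c: False}
  {c: True, u: True, f: False}
  {u: True, c: False, f: False}
  {f: True, u: True, c: True}


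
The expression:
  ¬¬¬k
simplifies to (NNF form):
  ¬k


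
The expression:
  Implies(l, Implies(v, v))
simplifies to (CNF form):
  True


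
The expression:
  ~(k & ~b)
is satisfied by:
  {b: True, k: False}
  {k: False, b: False}
  {k: True, b: True}


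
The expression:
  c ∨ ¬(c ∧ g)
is always true.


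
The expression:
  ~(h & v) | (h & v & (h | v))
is always true.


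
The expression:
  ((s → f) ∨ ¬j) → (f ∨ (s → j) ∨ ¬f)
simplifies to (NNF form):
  True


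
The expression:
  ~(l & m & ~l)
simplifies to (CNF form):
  True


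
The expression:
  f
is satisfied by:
  {f: True}


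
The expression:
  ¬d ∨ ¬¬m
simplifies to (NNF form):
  m ∨ ¬d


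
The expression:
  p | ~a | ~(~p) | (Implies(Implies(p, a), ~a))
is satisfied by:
  {p: True, a: False}
  {a: False, p: False}
  {a: True, p: True}


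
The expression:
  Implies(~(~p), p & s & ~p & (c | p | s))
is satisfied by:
  {p: False}


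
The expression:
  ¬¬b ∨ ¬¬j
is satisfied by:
  {b: True, j: True}
  {b: True, j: False}
  {j: True, b: False}


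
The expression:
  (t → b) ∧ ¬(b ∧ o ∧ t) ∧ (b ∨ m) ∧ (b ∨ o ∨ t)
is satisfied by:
  {b: True, m: True, t: False, o: False}
  {b: True, t: False, o: False, m: False}
  {b: True, m: True, o: True, t: False}
  {b: True, o: True, t: False, m: False}
  {b: True, m: True, t: True, o: False}
  {b: True, t: True, o: False, m: False}
  {m: True, o: True, t: False, b: False}


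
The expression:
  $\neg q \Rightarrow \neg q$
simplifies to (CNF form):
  $\text{True}$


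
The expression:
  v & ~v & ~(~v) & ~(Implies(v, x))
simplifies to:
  False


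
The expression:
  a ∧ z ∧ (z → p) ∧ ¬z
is never true.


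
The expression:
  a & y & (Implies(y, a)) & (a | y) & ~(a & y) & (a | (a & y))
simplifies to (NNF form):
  False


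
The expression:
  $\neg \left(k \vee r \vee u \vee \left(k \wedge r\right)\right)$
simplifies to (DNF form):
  $\neg k \wedge \neg r \wedge \neg u$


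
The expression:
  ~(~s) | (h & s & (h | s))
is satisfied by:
  {s: True}


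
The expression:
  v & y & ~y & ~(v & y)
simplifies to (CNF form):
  False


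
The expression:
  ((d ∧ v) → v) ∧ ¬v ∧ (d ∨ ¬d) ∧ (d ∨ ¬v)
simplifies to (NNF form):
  ¬v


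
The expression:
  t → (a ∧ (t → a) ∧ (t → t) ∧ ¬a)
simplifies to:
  ¬t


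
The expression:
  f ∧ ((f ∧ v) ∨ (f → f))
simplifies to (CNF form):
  f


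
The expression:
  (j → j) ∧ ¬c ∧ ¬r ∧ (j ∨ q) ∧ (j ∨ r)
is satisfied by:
  {j: True, r: False, c: False}


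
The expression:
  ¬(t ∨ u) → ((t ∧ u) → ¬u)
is always true.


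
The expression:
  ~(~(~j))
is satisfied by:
  {j: False}


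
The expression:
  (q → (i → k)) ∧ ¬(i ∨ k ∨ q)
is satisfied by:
  {q: False, i: False, k: False}


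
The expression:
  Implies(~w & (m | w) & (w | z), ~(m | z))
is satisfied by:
  {w: True, m: False, z: False}
  {m: False, z: False, w: False}
  {w: True, z: True, m: False}
  {z: True, m: False, w: False}
  {w: True, m: True, z: False}
  {m: True, w: False, z: False}
  {w: True, z: True, m: True}


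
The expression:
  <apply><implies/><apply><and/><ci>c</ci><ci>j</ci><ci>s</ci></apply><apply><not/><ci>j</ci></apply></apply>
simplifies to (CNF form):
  <apply><or/><apply><not/><ci>c</ci></apply><apply><not/><ci>j</ci></apply><apply><not/><ci>s</ci></apply></apply>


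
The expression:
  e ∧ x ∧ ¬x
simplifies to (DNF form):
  False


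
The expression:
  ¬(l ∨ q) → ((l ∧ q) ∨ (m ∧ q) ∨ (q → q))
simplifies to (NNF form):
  True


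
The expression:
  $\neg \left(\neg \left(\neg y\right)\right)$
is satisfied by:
  {y: False}


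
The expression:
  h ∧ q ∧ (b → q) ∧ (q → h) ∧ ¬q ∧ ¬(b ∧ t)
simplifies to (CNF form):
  False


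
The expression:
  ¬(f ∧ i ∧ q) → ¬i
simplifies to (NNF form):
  (f ∧ q) ∨ ¬i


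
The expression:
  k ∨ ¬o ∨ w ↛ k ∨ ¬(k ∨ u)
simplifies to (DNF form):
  k ∨ w ∨ ¬o ∨ ¬u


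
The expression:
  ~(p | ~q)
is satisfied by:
  {q: True, p: False}


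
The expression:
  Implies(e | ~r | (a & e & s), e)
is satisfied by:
  {r: True, e: True}
  {r: True, e: False}
  {e: True, r: False}


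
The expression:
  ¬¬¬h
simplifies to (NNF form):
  ¬h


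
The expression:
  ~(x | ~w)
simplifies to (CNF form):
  w & ~x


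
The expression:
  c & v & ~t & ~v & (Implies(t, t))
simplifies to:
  False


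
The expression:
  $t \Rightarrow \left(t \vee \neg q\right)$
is always true.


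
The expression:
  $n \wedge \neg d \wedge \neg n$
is never true.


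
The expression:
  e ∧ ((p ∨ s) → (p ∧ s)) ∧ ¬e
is never true.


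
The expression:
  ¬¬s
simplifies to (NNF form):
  s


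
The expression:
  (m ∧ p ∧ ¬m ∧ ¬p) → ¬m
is always true.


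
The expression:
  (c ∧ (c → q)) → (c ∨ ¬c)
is always true.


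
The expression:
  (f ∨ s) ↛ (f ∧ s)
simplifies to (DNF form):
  (f ∧ ¬s) ∨ (s ∧ ¬f)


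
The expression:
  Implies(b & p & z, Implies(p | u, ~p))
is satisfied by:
  {p: False, z: False, b: False}
  {b: True, p: False, z: False}
  {z: True, p: False, b: False}
  {b: True, z: True, p: False}
  {p: True, b: False, z: False}
  {b: True, p: True, z: False}
  {z: True, p: True, b: False}


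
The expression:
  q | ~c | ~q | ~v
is always true.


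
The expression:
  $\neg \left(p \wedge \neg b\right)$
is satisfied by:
  {b: True, p: False}
  {p: False, b: False}
  {p: True, b: True}


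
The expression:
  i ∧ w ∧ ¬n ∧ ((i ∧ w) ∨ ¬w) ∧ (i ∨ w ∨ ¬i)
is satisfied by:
  {i: True, w: True, n: False}


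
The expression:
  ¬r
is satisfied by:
  {r: False}


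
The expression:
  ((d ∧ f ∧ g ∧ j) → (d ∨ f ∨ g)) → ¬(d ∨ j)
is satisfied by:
  {d: False, j: False}


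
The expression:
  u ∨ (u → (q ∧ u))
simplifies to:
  True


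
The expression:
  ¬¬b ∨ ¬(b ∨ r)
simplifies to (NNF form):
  b ∨ ¬r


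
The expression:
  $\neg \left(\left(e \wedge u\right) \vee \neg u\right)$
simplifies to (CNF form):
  $u \wedge \neg e$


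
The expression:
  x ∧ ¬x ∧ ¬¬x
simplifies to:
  False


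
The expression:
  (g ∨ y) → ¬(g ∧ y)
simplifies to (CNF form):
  ¬g ∨ ¬y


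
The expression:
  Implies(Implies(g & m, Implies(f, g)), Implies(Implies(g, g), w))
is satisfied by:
  {w: True}


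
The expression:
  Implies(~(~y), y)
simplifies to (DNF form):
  True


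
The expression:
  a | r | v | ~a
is always true.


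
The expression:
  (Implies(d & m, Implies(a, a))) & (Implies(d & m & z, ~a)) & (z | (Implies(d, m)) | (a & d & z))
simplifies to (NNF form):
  ~d | (m & ~z) | (z & ~a) | (z & ~m)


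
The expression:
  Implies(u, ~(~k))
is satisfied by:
  {k: True, u: False}
  {u: False, k: False}
  {u: True, k: True}


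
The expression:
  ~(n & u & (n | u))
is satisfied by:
  {u: False, n: False}
  {n: True, u: False}
  {u: True, n: False}


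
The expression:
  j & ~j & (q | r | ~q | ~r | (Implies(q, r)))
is never true.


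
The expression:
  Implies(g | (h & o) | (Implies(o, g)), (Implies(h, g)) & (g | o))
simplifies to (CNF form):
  (g | o) & (g | ~h)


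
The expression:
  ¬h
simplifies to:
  ¬h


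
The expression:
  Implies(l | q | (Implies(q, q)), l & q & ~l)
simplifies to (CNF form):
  False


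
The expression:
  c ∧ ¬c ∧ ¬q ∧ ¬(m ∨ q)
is never true.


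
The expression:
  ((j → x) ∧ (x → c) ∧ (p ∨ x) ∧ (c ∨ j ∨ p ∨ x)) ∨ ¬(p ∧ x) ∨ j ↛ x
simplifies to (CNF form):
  c ∨ ¬p ∨ ¬x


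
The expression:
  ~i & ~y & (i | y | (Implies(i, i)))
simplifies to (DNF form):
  ~i & ~y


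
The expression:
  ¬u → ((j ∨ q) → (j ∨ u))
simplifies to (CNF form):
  j ∨ u ∨ ¬q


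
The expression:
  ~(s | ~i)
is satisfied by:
  {i: True, s: False}


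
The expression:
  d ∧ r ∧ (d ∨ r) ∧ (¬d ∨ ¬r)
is never true.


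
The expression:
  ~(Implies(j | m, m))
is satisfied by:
  {j: True, m: False}


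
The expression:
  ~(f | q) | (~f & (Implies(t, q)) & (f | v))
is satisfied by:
  {v: True, f: False, q: False}
  {v: False, f: False, q: False}
  {q: True, v: True, f: False}


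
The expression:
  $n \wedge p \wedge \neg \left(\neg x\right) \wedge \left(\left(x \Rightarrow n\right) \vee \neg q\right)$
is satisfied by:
  {p: True, x: True, n: True}


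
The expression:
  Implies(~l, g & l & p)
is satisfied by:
  {l: True}


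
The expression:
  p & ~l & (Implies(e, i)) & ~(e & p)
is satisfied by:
  {p: True, e: False, l: False}


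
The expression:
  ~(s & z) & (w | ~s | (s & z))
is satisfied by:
  {w: True, z: False, s: False}
  {z: False, s: False, w: False}
  {w: True, z: True, s: False}
  {z: True, w: False, s: False}
  {s: True, w: True, z: False}


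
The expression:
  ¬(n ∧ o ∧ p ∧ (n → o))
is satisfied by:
  {p: False, o: False, n: False}
  {n: True, p: False, o: False}
  {o: True, p: False, n: False}
  {n: True, o: True, p: False}
  {p: True, n: False, o: False}
  {n: True, p: True, o: False}
  {o: True, p: True, n: False}


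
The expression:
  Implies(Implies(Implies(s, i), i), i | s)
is always true.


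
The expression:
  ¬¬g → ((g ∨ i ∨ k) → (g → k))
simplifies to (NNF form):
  k ∨ ¬g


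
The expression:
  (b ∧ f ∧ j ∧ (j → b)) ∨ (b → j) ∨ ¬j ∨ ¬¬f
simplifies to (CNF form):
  True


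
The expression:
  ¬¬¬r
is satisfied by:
  {r: False}


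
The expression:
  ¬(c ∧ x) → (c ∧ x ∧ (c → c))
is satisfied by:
  {c: True, x: True}


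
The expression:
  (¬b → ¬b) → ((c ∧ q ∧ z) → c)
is always true.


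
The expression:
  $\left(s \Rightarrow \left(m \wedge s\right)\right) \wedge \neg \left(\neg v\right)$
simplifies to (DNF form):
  $\left(m \wedge v\right) \vee \left(v \wedge \neg s\right)$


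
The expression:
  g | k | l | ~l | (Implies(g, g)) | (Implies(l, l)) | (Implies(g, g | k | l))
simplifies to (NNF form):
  True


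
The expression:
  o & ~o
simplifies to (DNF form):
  False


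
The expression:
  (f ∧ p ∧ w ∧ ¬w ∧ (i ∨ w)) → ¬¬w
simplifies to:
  True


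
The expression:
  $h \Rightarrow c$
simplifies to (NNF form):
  $c \vee \neg h$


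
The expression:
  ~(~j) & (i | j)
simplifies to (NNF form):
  j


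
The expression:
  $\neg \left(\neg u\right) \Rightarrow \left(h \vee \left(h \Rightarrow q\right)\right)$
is always true.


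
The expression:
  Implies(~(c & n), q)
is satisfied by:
  {n: True, q: True, c: True}
  {n: True, q: True, c: False}
  {q: True, c: True, n: False}
  {q: True, c: False, n: False}
  {n: True, c: True, q: False}


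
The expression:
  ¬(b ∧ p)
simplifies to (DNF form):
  ¬b ∨ ¬p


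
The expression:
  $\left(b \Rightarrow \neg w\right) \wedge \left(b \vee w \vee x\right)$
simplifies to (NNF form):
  $\left(b \wedge \neg w\right) \vee \left(w \wedge \neg b\right) \vee \left(x \wedge \neg b\right)$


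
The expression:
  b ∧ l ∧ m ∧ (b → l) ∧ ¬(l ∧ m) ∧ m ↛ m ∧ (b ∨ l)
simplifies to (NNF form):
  False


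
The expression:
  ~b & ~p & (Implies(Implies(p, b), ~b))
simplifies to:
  ~b & ~p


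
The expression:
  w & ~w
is never true.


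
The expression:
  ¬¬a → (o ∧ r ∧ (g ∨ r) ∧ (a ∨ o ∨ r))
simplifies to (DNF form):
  (o ∧ r) ∨ ¬a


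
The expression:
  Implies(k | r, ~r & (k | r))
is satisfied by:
  {r: False}


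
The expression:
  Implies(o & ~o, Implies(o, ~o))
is always true.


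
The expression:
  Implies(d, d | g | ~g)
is always true.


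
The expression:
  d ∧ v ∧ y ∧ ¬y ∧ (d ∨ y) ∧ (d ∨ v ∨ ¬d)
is never true.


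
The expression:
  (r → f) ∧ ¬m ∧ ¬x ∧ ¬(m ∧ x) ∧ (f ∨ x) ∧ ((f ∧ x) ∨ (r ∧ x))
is never true.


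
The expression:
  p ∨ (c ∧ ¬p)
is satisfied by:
  {c: True, p: True}
  {c: True, p: False}
  {p: True, c: False}


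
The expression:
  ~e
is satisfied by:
  {e: False}


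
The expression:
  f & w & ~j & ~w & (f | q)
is never true.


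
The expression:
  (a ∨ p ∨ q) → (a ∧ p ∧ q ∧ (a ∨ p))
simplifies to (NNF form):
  (a ∨ ¬q) ∧ (p ∨ ¬a) ∧ (q ∨ ¬p)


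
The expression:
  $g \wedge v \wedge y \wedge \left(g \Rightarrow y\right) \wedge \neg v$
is never true.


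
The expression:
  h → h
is always true.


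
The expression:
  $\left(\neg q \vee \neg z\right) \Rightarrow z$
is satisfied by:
  {z: True}


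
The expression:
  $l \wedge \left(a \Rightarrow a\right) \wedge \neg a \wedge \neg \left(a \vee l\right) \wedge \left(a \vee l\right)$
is never true.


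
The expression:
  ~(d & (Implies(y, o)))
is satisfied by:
  {y: True, d: False, o: False}
  {y: False, d: False, o: False}
  {o: True, y: True, d: False}
  {o: True, y: False, d: False}
  {d: True, y: True, o: False}


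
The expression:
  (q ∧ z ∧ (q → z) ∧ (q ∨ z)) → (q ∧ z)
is always true.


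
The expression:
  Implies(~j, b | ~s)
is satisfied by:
  {j: True, b: True, s: False}
  {j: True, s: False, b: False}
  {b: True, s: False, j: False}
  {b: False, s: False, j: False}
  {j: True, b: True, s: True}
  {j: True, s: True, b: False}
  {b: True, s: True, j: False}


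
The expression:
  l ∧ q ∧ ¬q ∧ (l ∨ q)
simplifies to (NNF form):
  False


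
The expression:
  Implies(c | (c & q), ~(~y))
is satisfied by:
  {y: True, c: False}
  {c: False, y: False}
  {c: True, y: True}


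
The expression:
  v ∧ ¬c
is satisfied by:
  {v: True, c: False}


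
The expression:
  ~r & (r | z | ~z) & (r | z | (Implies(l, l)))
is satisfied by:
  {r: False}


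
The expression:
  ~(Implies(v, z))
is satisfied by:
  {v: True, z: False}


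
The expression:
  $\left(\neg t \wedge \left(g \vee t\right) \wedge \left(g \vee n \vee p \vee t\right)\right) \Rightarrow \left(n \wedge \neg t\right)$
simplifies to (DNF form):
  $n \vee t \vee \neg g$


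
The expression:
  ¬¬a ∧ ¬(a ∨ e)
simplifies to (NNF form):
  False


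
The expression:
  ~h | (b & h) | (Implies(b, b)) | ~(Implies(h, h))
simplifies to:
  True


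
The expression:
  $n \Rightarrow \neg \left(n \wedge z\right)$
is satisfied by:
  {z: False, n: False}
  {n: True, z: False}
  {z: True, n: False}


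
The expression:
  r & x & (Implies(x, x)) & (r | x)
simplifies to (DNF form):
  r & x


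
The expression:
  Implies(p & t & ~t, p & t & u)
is always true.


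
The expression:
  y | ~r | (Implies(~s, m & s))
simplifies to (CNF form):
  s | y | ~r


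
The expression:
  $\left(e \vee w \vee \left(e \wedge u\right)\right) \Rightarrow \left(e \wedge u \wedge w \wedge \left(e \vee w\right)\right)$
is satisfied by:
  {u: True, w: False, e: False}
  {u: False, w: False, e: False}
  {w: True, e: True, u: True}


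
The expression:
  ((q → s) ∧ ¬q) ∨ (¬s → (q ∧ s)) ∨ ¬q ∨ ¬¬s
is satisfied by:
  {s: True, q: False}
  {q: False, s: False}
  {q: True, s: True}


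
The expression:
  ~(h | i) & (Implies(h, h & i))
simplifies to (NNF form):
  ~h & ~i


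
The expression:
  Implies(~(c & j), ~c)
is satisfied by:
  {j: True, c: False}
  {c: False, j: False}
  {c: True, j: True}


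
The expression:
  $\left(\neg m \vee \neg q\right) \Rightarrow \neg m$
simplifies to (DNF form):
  $q \vee \neg m$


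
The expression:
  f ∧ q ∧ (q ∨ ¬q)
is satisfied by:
  {f: True, q: True}


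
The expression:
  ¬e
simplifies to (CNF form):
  ¬e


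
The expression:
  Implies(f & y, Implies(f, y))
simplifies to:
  True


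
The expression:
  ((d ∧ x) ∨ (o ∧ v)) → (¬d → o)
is always true.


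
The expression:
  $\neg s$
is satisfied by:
  {s: False}


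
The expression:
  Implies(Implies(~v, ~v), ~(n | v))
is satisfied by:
  {n: False, v: False}


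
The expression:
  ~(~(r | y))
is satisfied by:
  {r: True, y: True}
  {r: True, y: False}
  {y: True, r: False}


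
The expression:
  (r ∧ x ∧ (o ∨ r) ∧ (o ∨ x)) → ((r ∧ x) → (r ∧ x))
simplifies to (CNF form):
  True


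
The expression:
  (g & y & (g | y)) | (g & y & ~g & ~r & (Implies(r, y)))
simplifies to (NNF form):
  g & y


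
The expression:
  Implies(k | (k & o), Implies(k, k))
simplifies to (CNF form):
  True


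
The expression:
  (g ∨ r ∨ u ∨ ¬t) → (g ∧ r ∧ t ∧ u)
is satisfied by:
  {t: True, g: False, u: False, r: False}
  {t: True, r: True, u: True, g: True}


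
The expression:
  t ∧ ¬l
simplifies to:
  t ∧ ¬l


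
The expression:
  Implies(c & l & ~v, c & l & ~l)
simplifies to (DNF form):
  v | ~c | ~l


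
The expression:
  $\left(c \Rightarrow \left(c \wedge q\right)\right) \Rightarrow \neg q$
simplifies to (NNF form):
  $\neg q$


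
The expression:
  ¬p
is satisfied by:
  {p: False}


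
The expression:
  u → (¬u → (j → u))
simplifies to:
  True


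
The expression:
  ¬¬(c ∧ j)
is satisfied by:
  {c: True, j: True}


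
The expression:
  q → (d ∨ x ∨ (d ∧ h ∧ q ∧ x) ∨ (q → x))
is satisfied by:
  {x: True, d: True, q: False}
  {x: True, q: False, d: False}
  {d: True, q: False, x: False}
  {d: False, q: False, x: False}
  {x: True, d: True, q: True}
  {x: True, q: True, d: False}
  {d: True, q: True, x: False}


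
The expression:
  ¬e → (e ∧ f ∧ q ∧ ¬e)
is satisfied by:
  {e: True}


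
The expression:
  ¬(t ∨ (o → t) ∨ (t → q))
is never true.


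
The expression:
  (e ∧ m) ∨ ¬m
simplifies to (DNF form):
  e ∨ ¬m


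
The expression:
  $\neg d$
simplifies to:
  $\neg d$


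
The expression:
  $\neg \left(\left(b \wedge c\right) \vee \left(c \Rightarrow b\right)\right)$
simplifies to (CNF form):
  $c \wedge \neg b$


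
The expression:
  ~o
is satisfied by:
  {o: False}


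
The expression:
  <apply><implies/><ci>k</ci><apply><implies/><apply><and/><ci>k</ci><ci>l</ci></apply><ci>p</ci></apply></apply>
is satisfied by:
  {p: True, l: False, k: False}
  {l: False, k: False, p: False}
  {p: True, k: True, l: False}
  {k: True, l: False, p: False}
  {p: True, l: True, k: False}
  {l: True, p: False, k: False}
  {p: True, k: True, l: True}


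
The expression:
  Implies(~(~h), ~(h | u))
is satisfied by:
  {h: False}


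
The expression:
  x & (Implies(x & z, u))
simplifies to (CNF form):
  x & (u | ~z)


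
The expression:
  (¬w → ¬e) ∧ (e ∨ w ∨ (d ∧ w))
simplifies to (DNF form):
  w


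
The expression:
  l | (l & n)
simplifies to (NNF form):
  l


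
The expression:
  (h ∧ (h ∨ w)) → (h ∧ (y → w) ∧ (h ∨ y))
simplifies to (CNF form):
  w ∨ ¬h ∨ ¬y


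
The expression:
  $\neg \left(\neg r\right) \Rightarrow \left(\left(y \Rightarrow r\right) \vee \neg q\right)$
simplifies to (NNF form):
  $\text{True}$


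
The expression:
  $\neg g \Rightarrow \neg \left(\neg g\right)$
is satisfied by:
  {g: True}


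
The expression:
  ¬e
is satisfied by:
  {e: False}


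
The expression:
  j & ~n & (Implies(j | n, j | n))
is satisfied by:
  {j: True, n: False}


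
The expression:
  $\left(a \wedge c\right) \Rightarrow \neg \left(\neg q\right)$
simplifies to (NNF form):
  $q \vee \neg a \vee \neg c$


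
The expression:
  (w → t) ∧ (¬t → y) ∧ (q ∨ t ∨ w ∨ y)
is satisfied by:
  {t: True, y: True, w: False}
  {t: True, y: False, w: False}
  {t: True, w: True, y: True}
  {t: True, w: True, y: False}
  {y: True, w: False, t: False}


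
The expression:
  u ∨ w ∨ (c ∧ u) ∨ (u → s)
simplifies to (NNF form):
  True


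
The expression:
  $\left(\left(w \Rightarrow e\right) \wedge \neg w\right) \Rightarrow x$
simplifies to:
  $w \vee x$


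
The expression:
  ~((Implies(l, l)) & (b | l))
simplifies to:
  ~b & ~l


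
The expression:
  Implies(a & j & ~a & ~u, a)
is always true.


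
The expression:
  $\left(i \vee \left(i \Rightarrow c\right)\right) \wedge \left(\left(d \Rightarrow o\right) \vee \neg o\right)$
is always true.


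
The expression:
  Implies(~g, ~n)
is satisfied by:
  {g: True, n: False}
  {n: False, g: False}
  {n: True, g: True}


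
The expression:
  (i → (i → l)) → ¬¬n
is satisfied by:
  {i: True, n: True, l: False}
  {n: True, l: False, i: False}
  {i: True, n: True, l: True}
  {n: True, l: True, i: False}
  {i: True, l: False, n: False}


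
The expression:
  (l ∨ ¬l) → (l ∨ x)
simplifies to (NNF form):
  l ∨ x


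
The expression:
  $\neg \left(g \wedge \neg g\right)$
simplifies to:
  $\text{True}$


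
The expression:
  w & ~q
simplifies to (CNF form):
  w & ~q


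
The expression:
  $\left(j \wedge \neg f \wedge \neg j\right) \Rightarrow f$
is always true.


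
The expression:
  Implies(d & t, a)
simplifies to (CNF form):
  a | ~d | ~t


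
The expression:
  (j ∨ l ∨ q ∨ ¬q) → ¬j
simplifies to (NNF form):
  ¬j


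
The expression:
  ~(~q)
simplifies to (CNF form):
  q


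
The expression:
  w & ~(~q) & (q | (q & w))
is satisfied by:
  {w: True, q: True}


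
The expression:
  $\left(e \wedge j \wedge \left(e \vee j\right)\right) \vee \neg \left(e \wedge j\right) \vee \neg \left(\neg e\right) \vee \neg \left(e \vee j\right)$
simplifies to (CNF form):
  $\text{True}$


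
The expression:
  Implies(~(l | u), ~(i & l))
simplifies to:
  True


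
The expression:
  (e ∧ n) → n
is always true.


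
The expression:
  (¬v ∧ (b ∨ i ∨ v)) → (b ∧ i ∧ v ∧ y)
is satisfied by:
  {v: True, i: False, b: False}
  {b: True, v: True, i: False}
  {v: True, i: True, b: False}
  {b: True, v: True, i: True}
  {b: False, i: False, v: False}


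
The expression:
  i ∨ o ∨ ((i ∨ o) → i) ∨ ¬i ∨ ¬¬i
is always true.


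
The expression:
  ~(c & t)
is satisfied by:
  {c: False, t: False}
  {t: True, c: False}
  {c: True, t: False}
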